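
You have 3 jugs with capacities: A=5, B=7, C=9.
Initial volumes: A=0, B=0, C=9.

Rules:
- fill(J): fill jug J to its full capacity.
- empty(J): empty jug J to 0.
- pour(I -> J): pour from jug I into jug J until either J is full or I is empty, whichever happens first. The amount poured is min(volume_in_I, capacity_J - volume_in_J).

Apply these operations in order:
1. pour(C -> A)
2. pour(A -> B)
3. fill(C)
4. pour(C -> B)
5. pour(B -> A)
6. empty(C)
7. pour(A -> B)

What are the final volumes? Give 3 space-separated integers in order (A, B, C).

Step 1: pour(C -> A) -> (A=5 B=0 C=4)
Step 2: pour(A -> B) -> (A=0 B=5 C=4)
Step 3: fill(C) -> (A=0 B=5 C=9)
Step 4: pour(C -> B) -> (A=0 B=7 C=7)
Step 5: pour(B -> A) -> (A=5 B=2 C=7)
Step 6: empty(C) -> (A=5 B=2 C=0)
Step 7: pour(A -> B) -> (A=0 B=7 C=0)

Answer: 0 7 0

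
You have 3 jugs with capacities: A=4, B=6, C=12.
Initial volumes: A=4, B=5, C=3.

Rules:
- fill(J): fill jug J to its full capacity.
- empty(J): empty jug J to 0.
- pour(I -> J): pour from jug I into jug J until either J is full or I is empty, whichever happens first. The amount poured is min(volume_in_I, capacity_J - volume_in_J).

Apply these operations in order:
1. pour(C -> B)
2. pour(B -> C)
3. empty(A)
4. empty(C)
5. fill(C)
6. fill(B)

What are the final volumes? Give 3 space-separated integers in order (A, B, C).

Step 1: pour(C -> B) -> (A=4 B=6 C=2)
Step 2: pour(B -> C) -> (A=4 B=0 C=8)
Step 3: empty(A) -> (A=0 B=0 C=8)
Step 4: empty(C) -> (A=0 B=0 C=0)
Step 5: fill(C) -> (A=0 B=0 C=12)
Step 6: fill(B) -> (A=0 B=6 C=12)

Answer: 0 6 12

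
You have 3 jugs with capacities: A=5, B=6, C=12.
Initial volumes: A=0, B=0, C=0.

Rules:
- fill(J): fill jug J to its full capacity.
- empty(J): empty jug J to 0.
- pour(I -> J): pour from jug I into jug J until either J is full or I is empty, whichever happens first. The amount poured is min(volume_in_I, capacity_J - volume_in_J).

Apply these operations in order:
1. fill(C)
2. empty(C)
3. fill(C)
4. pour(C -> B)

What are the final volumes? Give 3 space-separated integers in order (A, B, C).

Answer: 0 6 6

Derivation:
Step 1: fill(C) -> (A=0 B=0 C=12)
Step 2: empty(C) -> (A=0 B=0 C=0)
Step 3: fill(C) -> (A=0 B=0 C=12)
Step 4: pour(C -> B) -> (A=0 B=6 C=6)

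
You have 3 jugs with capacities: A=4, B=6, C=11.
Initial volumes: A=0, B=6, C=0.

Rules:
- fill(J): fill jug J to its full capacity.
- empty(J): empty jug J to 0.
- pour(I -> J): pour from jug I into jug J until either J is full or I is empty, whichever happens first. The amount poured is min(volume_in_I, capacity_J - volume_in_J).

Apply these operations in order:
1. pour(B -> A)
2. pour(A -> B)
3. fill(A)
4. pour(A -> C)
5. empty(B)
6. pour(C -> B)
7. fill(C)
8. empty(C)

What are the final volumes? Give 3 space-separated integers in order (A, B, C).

Step 1: pour(B -> A) -> (A=4 B=2 C=0)
Step 2: pour(A -> B) -> (A=0 B=6 C=0)
Step 3: fill(A) -> (A=4 B=6 C=0)
Step 4: pour(A -> C) -> (A=0 B=6 C=4)
Step 5: empty(B) -> (A=0 B=0 C=4)
Step 6: pour(C -> B) -> (A=0 B=4 C=0)
Step 7: fill(C) -> (A=0 B=4 C=11)
Step 8: empty(C) -> (A=0 B=4 C=0)

Answer: 0 4 0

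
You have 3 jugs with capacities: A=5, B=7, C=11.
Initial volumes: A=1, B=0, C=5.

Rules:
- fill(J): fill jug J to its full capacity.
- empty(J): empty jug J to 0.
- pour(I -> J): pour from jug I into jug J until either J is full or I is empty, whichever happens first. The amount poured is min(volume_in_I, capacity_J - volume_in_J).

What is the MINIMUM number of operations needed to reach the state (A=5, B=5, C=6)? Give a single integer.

Answer: 4

Derivation:
BFS from (A=1, B=0, C=5). One shortest path:
  1. fill(A) -> (A=5 B=0 C=5)
  2. fill(C) -> (A=5 B=0 C=11)
  3. pour(A -> B) -> (A=0 B=5 C=11)
  4. pour(C -> A) -> (A=5 B=5 C=6)
Reached target in 4 moves.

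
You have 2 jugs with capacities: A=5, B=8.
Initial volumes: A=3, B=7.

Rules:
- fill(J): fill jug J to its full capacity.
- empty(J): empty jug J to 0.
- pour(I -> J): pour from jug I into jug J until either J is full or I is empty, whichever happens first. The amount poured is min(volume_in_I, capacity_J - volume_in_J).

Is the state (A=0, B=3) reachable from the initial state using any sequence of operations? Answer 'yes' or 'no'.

Answer: yes

Derivation:
BFS from (A=3, B=7):
  1. empty(B) -> (A=3 B=0)
  2. pour(A -> B) -> (A=0 B=3)
Target reached → yes.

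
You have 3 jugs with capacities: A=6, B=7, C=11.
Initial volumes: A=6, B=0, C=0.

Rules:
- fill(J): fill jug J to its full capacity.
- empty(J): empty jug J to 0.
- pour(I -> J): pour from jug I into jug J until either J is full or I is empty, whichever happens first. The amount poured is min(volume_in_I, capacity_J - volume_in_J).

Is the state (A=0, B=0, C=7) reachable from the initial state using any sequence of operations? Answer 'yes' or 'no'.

BFS from (A=6, B=0, C=0):
  1. empty(A) -> (A=0 B=0 C=0)
  2. fill(B) -> (A=0 B=7 C=0)
  3. pour(B -> C) -> (A=0 B=0 C=7)
Target reached → yes.

Answer: yes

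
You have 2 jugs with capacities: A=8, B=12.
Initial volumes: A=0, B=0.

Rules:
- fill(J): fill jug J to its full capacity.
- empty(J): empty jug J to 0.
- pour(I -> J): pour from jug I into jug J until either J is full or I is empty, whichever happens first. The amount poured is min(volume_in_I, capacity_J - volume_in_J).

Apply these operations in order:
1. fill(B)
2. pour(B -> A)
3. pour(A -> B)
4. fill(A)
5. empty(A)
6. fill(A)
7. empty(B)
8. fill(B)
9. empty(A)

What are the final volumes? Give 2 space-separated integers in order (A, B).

Answer: 0 12

Derivation:
Step 1: fill(B) -> (A=0 B=12)
Step 2: pour(B -> A) -> (A=8 B=4)
Step 3: pour(A -> B) -> (A=0 B=12)
Step 4: fill(A) -> (A=8 B=12)
Step 5: empty(A) -> (A=0 B=12)
Step 6: fill(A) -> (A=8 B=12)
Step 7: empty(B) -> (A=8 B=0)
Step 8: fill(B) -> (A=8 B=12)
Step 9: empty(A) -> (A=0 B=12)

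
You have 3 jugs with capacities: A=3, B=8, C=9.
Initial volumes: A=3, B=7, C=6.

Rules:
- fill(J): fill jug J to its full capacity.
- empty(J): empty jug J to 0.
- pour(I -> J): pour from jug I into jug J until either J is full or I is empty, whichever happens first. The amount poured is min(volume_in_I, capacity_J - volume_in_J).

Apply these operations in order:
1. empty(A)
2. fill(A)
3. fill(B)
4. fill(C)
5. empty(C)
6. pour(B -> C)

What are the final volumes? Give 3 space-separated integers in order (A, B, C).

Step 1: empty(A) -> (A=0 B=7 C=6)
Step 2: fill(A) -> (A=3 B=7 C=6)
Step 3: fill(B) -> (A=3 B=8 C=6)
Step 4: fill(C) -> (A=3 B=8 C=9)
Step 5: empty(C) -> (A=3 B=8 C=0)
Step 6: pour(B -> C) -> (A=3 B=0 C=8)

Answer: 3 0 8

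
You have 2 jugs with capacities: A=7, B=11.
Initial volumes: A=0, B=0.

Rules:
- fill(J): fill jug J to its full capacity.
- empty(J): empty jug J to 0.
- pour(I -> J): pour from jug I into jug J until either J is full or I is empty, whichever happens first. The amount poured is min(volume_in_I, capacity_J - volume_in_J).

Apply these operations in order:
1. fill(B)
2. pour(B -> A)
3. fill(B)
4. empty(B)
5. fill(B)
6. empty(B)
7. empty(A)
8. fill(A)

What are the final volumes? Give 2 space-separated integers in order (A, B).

Step 1: fill(B) -> (A=0 B=11)
Step 2: pour(B -> A) -> (A=7 B=4)
Step 3: fill(B) -> (A=7 B=11)
Step 4: empty(B) -> (A=7 B=0)
Step 5: fill(B) -> (A=7 B=11)
Step 6: empty(B) -> (A=7 B=0)
Step 7: empty(A) -> (A=0 B=0)
Step 8: fill(A) -> (A=7 B=0)

Answer: 7 0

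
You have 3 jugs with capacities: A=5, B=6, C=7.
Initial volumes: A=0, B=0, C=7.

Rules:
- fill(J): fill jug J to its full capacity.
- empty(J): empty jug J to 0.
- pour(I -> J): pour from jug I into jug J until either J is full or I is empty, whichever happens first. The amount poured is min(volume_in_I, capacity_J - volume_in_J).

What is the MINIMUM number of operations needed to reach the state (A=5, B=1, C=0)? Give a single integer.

Answer: 3

Derivation:
BFS from (A=0, B=0, C=7). One shortest path:
  1. fill(B) -> (A=0 B=6 C=7)
  2. empty(C) -> (A=0 B=6 C=0)
  3. pour(B -> A) -> (A=5 B=1 C=0)
Reached target in 3 moves.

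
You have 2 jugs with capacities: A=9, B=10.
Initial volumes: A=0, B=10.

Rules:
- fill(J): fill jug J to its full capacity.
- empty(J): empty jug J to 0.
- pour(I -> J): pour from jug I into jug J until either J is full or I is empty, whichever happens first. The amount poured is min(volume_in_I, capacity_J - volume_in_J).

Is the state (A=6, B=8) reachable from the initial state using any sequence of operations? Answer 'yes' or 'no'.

Answer: no

Derivation:
BFS explored all 38 reachable states.
Reachable set includes: (0,0), (0,1), (0,2), (0,3), (0,4), (0,5), (0,6), (0,7), (0,8), (0,9), (0,10), (1,0) ...
Target (A=6, B=8) not in reachable set → no.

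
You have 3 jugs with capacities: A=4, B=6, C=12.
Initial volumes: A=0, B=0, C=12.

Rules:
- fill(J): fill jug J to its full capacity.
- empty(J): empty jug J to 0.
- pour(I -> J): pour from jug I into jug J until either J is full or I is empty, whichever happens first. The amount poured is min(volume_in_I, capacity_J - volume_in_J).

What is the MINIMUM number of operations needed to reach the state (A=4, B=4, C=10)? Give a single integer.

BFS from (A=0, B=0, C=12). One shortest path:
  1. pour(C -> B) -> (A=0 B=6 C=6)
  2. pour(B -> A) -> (A=4 B=2 C=6)
  3. pour(A -> C) -> (A=0 B=2 C=10)
  4. pour(B -> A) -> (A=2 B=0 C=10)
  5. fill(B) -> (A=2 B=6 C=10)
  6. pour(B -> A) -> (A=4 B=4 C=10)
Reached target in 6 moves.

Answer: 6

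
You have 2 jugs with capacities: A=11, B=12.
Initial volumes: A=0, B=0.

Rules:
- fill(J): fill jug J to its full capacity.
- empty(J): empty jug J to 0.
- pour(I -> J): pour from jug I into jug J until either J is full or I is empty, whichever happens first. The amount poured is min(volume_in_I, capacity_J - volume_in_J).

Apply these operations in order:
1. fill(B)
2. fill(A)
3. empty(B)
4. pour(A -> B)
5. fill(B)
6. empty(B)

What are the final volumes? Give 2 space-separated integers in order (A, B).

Step 1: fill(B) -> (A=0 B=12)
Step 2: fill(A) -> (A=11 B=12)
Step 3: empty(B) -> (A=11 B=0)
Step 4: pour(A -> B) -> (A=0 B=11)
Step 5: fill(B) -> (A=0 B=12)
Step 6: empty(B) -> (A=0 B=0)

Answer: 0 0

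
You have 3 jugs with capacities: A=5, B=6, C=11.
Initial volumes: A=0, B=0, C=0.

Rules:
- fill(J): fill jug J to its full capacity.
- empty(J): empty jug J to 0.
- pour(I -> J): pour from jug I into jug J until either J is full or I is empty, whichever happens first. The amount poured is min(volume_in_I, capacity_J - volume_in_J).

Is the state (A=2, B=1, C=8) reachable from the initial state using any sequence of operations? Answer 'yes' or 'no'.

BFS explored all 304 reachable states.
Reachable set includes: (0,0,0), (0,0,1), (0,0,2), (0,0,3), (0,0,4), (0,0,5), (0,0,6), (0,0,7), (0,0,8), (0,0,9), (0,0,10), (0,0,11) ...
Target (A=2, B=1, C=8) not in reachable set → no.

Answer: no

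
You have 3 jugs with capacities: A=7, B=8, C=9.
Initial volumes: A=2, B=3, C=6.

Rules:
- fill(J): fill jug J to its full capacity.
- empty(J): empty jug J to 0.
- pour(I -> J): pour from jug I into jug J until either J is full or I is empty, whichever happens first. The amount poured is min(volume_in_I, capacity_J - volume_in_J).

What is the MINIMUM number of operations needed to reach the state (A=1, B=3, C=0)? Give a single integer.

Answer: 3

Derivation:
BFS from (A=2, B=3, C=6). One shortest path:
  1. pour(C -> A) -> (A=7 B=3 C=1)
  2. empty(A) -> (A=0 B=3 C=1)
  3. pour(C -> A) -> (A=1 B=3 C=0)
Reached target in 3 moves.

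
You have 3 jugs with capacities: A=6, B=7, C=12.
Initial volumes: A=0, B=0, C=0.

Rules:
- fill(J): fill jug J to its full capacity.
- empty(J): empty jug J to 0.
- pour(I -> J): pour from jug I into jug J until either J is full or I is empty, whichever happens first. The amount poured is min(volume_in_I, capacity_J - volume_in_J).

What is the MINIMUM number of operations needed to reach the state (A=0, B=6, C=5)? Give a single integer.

Answer: 5

Derivation:
BFS from (A=0, B=0, C=0). One shortest path:
  1. fill(A) -> (A=6 B=0 C=0)
  2. fill(C) -> (A=6 B=0 C=12)
  3. pour(C -> B) -> (A=6 B=7 C=5)
  4. empty(B) -> (A=6 B=0 C=5)
  5. pour(A -> B) -> (A=0 B=6 C=5)
Reached target in 5 moves.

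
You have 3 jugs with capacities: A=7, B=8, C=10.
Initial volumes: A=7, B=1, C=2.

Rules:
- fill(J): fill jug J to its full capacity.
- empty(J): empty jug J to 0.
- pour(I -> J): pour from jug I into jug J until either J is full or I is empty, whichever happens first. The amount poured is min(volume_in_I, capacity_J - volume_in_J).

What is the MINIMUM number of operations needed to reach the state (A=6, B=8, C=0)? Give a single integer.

Answer: 5

Derivation:
BFS from (A=7, B=1, C=2). One shortest path:
  1. fill(B) -> (A=7 B=8 C=2)
  2. pour(A -> C) -> (A=0 B=8 C=9)
  3. fill(A) -> (A=7 B=8 C=9)
  4. pour(A -> C) -> (A=6 B=8 C=10)
  5. empty(C) -> (A=6 B=8 C=0)
Reached target in 5 moves.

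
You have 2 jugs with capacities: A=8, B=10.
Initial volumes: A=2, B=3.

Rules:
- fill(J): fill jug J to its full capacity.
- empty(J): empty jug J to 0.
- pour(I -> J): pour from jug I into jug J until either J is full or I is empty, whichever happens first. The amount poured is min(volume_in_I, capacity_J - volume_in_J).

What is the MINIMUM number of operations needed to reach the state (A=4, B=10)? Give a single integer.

Answer: 5

Derivation:
BFS from (A=2, B=3). One shortest path:
  1. fill(B) -> (A=2 B=10)
  2. pour(B -> A) -> (A=8 B=4)
  3. empty(A) -> (A=0 B=4)
  4. pour(B -> A) -> (A=4 B=0)
  5. fill(B) -> (A=4 B=10)
Reached target in 5 moves.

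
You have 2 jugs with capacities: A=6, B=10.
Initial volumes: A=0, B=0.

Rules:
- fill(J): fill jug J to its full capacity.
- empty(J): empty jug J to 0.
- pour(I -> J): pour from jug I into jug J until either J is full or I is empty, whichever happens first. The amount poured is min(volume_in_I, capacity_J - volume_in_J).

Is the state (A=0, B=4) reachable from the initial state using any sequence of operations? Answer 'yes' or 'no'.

Answer: yes

Derivation:
BFS from (A=0, B=0):
  1. fill(B) -> (A=0 B=10)
  2. pour(B -> A) -> (A=6 B=4)
  3. empty(A) -> (A=0 B=4)
Target reached → yes.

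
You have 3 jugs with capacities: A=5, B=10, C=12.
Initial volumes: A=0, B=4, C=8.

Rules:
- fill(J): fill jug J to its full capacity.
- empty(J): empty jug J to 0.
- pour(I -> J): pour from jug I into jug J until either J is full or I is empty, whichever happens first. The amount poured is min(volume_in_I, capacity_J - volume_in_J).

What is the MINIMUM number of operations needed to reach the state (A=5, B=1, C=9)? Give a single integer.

Answer: 8

Derivation:
BFS from (A=0, B=4, C=8). One shortest path:
  1. fill(A) -> (A=5 B=4 C=8)
  2. pour(A -> B) -> (A=0 B=9 C=8)
  3. fill(A) -> (A=5 B=9 C=8)
  4. pour(A -> C) -> (A=1 B=9 C=12)
  5. empty(C) -> (A=1 B=9 C=0)
  6. pour(B -> C) -> (A=1 B=0 C=9)
  7. pour(A -> B) -> (A=0 B=1 C=9)
  8. fill(A) -> (A=5 B=1 C=9)
Reached target in 8 moves.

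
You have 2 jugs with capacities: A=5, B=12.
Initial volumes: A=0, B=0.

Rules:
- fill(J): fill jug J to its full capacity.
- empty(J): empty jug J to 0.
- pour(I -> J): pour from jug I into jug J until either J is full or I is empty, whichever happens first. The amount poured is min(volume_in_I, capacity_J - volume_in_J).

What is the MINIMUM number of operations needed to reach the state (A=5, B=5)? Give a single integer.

BFS from (A=0, B=0). One shortest path:
  1. fill(A) -> (A=5 B=0)
  2. pour(A -> B) -> (A=0 B=5)
  3. fill(A) -> (A=5 B=5)
Reached target in 3 moves.

Answer: 3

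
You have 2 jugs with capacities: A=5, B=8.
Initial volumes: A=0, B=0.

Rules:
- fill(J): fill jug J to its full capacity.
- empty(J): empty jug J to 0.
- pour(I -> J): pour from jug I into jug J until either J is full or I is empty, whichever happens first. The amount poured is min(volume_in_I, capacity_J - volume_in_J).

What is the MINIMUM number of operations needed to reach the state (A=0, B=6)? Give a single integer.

Answer: 7

Derivation:
BFS from (A=0, B=0). One shortest path:
  1. fill(B) -> (A=0 B=8)
  2. pour(B -> A) -> (A=5 B=3)
  3. empty(A) -> (A=0 B=3)
  4. pour(B -> A) -> (A=3 B=0)
  5. fill(B) -> (A=3 B=8)
  6. pour(B -> A) -> (A=5 B=6)
  7. empty(A) -> (A=0 B=6)
Reached target in 7 moves.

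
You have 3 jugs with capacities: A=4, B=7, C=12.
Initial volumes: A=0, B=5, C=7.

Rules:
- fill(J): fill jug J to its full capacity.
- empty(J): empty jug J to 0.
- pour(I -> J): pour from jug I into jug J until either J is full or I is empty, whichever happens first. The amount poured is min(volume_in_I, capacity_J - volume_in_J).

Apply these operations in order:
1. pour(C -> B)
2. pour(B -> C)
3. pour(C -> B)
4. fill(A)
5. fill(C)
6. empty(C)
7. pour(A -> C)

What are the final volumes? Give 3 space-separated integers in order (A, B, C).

Answer: 0 7 4

Derivation:
Step 1: pour(C -> B) -> (A=0 B=7 C=5)
Step 2: pour(B -> C) -> (A=0 B=0 C=12)
Step 3: pour(C -> B) -> (A=0 B=7 C=5)
Step 4: fill(A) -> (A=4 B=7 C=5)
Step 5: fill(C) -> (A=4 B=7 C=12)
Step 6: empty(C) -> (A=4 B=7 C=0)
Step 7: pour(A -> C) -> (A=0 B=7 C=4)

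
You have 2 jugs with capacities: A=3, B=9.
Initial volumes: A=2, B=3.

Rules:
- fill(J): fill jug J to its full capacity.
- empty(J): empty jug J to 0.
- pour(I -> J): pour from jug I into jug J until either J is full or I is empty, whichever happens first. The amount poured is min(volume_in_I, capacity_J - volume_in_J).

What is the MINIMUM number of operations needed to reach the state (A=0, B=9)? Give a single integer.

Answer: 2

Derivation:
BFS from (A=2, B=3). One shortest path:
  1. empty(A) -> (A=0 B=3)
  2. fill(B) -> (A=0 B=9)
Reached target in 2 moves.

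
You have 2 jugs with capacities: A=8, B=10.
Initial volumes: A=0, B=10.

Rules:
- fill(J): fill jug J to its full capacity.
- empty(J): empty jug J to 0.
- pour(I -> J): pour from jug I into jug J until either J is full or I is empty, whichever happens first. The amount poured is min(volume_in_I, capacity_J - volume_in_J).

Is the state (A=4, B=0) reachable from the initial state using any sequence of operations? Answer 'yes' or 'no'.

BFS from (A=0, B=10):
  1. pour(B -> A) -> (A=8 B=2)
  2. empty(A) -> (A=0 B=2)
  3. pour(B -> A) -> (A=2 B=0)
  4. fill(B) -> (A=2 B=10)
  5. pour(B -> A) -> (A=8 B=4)
  6. empty(A) -> (A=0 B=4)
  7. pour(B -> A) -> (A=4 B=0)
Target reached → yes.

Answer: yes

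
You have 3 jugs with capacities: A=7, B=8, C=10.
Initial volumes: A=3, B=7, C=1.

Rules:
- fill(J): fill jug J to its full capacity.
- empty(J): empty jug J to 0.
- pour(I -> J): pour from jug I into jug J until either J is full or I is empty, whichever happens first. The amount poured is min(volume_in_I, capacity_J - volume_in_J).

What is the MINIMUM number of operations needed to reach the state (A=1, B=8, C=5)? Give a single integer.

BFS from (A=3, B=7, C=1). One shortest path:
  1. empty(B) -> (A=3 B=0 C=1)
  2. pour(A -> B) -> (A=0 B=3 C=1)
  3. pour(C -> A) -> (A=1 B=3 C=0)
  4. fill(C) -> (A=1 B=3 C=10)
  5. pour(C -> B) -> (A=1 B=8 C=5)
Reached target in 5 moves.

Answer: 5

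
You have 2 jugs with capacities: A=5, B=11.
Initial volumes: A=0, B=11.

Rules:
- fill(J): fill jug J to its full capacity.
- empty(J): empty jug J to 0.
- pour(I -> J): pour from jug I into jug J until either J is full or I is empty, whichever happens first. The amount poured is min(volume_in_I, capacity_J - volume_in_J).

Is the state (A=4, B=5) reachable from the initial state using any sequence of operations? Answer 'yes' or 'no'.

BFS explored all 32 reachable states.
Reachable set includes: (0,0), (0,1), (0,2), (0,3), (0,4), (0,5), (0,6), (0,7), (0,8), (0,9), (0,10), (0,11) ...
Target (A=4, B=5) not in reachable set → no.

Answer: no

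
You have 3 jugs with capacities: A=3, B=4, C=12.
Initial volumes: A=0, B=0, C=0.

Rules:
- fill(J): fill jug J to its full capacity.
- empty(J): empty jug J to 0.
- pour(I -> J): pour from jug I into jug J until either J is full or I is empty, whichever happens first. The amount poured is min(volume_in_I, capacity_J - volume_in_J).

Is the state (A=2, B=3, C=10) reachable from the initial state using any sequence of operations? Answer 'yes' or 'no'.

BFS explored all 194 reachable states.
Reachable set includes: (0,0,0), (0,0,1), (0,0,2), (0,0,3), (0,0,4), (0,0,5), (0,0,6), (0,0,7), (0,0,8), (0,0,9), (0,0,10), (0,0,11) ...
Target (A=2, B=3, C=10) not in reachable set → no.

Answer: no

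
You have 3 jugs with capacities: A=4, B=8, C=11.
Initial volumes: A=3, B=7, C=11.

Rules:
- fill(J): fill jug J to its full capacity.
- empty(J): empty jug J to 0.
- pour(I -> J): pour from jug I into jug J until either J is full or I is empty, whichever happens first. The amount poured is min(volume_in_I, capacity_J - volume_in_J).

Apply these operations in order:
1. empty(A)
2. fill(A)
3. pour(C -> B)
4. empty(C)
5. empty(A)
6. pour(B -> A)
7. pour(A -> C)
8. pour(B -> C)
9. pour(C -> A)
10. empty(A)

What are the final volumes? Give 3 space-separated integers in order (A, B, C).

Step 1: empty(A) -> (A=0 B=7 C=11)
Step 2: fill(A) -> (A=4 B=7 C=11)
Step 3: pour(C -> B) -> (A=4 B=8 C=10)
Step 4: empty(C) -> (A=4 B=8 C=0)
Step 5: empty(A) -> (A=0 B=8 C=0)
Step 6: pour(B -> A) -> (A=4 B=4 C=0)
Step 7: pour(A -> C) -> (A=0 B=4 C=4)
Step 8: pour(B -> C) -> (A=0 B=0 C=8)
Step 9: pour(C -> A) -> (A=4 B=0 C=4)
Step 10: empty(A) -> (A=0 B=0 C=4)

Answer: 0 0 4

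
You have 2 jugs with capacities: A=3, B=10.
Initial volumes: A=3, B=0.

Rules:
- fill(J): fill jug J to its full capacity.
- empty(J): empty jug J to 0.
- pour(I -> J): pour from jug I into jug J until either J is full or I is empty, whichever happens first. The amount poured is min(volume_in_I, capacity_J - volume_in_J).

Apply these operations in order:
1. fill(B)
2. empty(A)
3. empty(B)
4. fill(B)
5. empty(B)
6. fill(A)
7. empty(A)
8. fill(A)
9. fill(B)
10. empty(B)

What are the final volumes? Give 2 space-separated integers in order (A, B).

Step 1: fill(B) -> (A=3 B=10)
Step 2: empty(A) -> (A=0 B=10)
Step 3: empty(B) -> (A=0 B=0)
Step 4: fill(B) -> (A=0 B=10)
Step 5: empty(B) -> (A=0 B=0)
Step 6: fill(A) -> (A=3 B=0)
Step 7: empty(A) -> (A=0 B=0)
Step 8: fill(A) -> (A=3 B=0)
Step 9: fill(B) -> (A=3 B=10)
Step 10: empty(B) -> (A=3 B=0)

Answer: 3 0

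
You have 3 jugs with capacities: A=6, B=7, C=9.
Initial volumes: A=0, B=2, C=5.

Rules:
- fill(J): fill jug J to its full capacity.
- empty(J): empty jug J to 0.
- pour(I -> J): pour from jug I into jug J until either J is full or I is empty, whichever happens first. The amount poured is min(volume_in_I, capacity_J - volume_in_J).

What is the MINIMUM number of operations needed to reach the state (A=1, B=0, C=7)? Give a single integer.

Answer: 4

Derivation:
BFS from (A=0, B=2, C=5). One shortest path:
  1. fill(A) -> (A=6 B=2 C=5)
  2. empty(C) -> (A=6 B=2 C=0)
  3. pour(A -> B) -> (A=1 B=7 C=0)
  4. pour(B -> C) -> (A=1 B=0 C=7)
Reached target in 4 moves.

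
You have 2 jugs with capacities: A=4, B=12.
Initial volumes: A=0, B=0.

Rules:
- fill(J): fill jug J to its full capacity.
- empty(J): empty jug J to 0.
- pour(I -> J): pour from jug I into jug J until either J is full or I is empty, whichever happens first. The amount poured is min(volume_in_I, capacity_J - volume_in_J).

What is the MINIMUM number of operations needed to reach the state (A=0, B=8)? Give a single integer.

Answer: 3

Derivation:
BFS from (A=0, B=0). One shortest path:
  1. fill(B) -> (A=0 B=12)
  2. pour(B -> A) -> (A=4 B=8)
  3. empty(A) -> (A=0 B=8)
Reached target in 3 moves.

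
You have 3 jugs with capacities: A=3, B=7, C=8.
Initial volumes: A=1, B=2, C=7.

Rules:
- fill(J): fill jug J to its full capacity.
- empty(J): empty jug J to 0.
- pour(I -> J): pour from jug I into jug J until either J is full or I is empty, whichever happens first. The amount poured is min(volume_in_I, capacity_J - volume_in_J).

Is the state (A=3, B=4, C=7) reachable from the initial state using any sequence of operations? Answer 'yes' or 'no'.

Answer: yes

Derivation:
BFS from (A=1, B=2, C=7):
  1. empty(A) -> (A=0 B=2 C=7)
  2. fill(B) -> (A=0 B=7 C=7)
  3. pour(B -> A) -> (A=3 B=4 C=7)
Target reached → yes.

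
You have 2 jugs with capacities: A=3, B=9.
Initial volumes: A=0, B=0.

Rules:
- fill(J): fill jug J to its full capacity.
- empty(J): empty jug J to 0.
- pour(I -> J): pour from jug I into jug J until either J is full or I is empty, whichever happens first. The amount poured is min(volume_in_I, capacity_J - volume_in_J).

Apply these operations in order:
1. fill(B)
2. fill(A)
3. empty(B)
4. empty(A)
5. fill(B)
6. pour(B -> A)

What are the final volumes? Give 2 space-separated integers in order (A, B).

Step 1: fill(B) -> (A=0 B=9)
Step 2: fill(A) -> (A=3 B=9)
Step 3: empty(B) -> (A=3 B=0)
Step 4: empty(A) -> (A=0 B=0)
Step 5: fill(B) -> (A=0 B=9)
Step 6: pour(B -> A) -> (A=3 B=6)

Answer: 3 6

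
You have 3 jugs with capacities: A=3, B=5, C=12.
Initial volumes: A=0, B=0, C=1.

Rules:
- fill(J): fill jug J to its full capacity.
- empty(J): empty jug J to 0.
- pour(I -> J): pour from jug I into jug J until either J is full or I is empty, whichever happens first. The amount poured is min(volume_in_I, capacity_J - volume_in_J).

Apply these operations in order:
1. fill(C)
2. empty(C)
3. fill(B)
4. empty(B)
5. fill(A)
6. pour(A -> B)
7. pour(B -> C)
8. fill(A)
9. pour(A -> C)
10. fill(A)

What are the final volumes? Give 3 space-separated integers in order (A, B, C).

Answer: 3 0 6

Derivation:
Step 1: fill(C) -> (A=0 B=0 C=12)
Step 2: empty(C) -> (A=0 B=0 C=0)
Step 3: fill(B) -> (A=0 B=5 C=0)
Step 4: empty(B) -> (A=0 B=0 C=0)
Step 5: fill(A) -> (A=3 B=0 C=0)
Step 6: pour(A -> B) -> (A=0 B=3 C=0)
Step 7: pour(B -> C) -> (A=0 B=0 C=3)
Step 8: fill(A) -> (A=3 B=0 C=3)
Step 9: pour(A -> C) -> (A=0 B=0 C=6)
Step 10: fill(A) -> (A=3 B=0 C=6)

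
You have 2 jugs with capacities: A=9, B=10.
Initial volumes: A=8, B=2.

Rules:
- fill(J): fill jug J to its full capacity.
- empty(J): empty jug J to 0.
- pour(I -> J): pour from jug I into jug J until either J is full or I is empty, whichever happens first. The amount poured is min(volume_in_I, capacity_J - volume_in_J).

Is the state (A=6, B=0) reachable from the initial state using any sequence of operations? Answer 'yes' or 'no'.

Answer: yes

Derivation:
BFS from (A=8, B=2):
  1. empty(B) -> (A=8 B=0)
  2. pour(A -> B) -> (A=0 B=8)
  3. fill(A) -> (A=9 B=8)
  4. pour(A -> B) -> (A=7 B=10)
  5. empty(B) -> (A=7 B=0)
  6. pour(A -> B) -> (A=0 B=7)
  7. fill(A) -> (A=9 B=7)
  8. pour(A -> B) -> (A=6 B=10)
  9. empty(B) -> (A=6 B=0)
Target reached → yes.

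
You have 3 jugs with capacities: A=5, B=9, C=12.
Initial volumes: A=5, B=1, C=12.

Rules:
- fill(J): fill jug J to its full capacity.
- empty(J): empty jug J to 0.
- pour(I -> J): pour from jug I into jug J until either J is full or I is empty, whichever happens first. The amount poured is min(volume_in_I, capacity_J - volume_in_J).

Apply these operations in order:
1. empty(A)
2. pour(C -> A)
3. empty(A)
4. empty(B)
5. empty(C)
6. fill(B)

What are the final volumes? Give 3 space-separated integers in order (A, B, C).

Answer: 0 9 0

Derivation:
Step 1: empty(A) -> (A=0 B=1 C=12)
Step 2: pour(C -> A) -> (A=5 B=1 C=7)
Step 3: empty(A) -> (A=0 B=1 C=7)
Step 4: empty(B) -> (A=0 B=0 C=7)
Step 5: empty(C) -> (A=0 B=0 C=0)
Step 6: fill(B) -> (A=0 B=9 C=0)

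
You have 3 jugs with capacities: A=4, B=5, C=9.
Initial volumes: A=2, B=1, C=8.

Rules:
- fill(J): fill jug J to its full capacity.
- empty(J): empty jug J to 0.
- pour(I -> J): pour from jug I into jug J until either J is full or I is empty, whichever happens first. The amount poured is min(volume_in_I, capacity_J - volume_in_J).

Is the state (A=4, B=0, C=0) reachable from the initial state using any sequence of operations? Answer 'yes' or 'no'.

BFS from (A=2, B=1, C=8):
  1. fill(A) -> (A=4 B=1 C=8)
  2. empty(B) -> (A=4 B=0 C=8)
  3. empty(C) -> (A=4 B=0 C=0)
Target reached → yes.

Answer: yes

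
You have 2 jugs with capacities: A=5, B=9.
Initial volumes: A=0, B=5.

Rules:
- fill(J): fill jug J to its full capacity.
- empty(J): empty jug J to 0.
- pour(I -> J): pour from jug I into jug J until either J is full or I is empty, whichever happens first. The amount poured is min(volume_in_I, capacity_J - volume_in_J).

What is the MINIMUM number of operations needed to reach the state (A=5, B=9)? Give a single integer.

BFS from (A=0, B=5). One shortest path:
  1. fill(A) -> (A=5 B=5)
  2. fill(B) -> (A=5 B=9)
Reached target in 2 moves.

Answer: 2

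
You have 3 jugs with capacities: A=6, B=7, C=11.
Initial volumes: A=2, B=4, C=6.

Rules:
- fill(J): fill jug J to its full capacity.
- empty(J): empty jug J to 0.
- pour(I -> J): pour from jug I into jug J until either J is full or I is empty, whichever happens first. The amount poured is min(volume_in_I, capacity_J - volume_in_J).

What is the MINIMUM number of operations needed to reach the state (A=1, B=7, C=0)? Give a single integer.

BFS from (A=2, B=4, C=6). One shortest path:
  1. empty(B) -> (A=2 B=0 C=6)
  2. pour(C -> B) -> (A=2 B=6 C=0)
  3. pour(A -> B) -> (A=1 B=7 C=0)
Reached target in 3 moves.

Answer: 3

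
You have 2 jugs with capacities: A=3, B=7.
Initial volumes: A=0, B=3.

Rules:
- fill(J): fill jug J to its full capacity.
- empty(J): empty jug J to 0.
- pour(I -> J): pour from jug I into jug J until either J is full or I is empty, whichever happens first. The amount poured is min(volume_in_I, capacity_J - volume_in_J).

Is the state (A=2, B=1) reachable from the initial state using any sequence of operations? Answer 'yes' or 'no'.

BFS explored all 20 reachable states.
Reachable set includes: (0,0), (0,1), (0,2), (0,3), (0,4), (0,5), (0,6), (0,7), (1,0), (1,7), (2,0), (2,7) ...
Target (A=2, B=1) not in reachable set → no.

Answer: no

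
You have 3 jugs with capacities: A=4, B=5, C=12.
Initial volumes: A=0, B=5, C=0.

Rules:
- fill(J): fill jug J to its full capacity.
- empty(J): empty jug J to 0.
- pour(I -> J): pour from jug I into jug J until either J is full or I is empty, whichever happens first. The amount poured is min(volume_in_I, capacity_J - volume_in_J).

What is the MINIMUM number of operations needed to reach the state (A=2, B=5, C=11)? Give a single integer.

BFS from (A=0, B=5, C=0). One shortest path:
  1. fill(A) -> (A=4 B=5 C=0)
  2. pour(B -> C) -> (A=4 B=0 C=5)
  3. fill(B) -> (A=4 B=5 C=5)
  4. pour(B -> C) -> (A=4 B=0 C=10)
  5. pour(A -> B) -> (A=0 B=4 C=10)
  6. fill(A) -> (A=4 B=4 C=10)
  7. pour(A -> C) -> (A=2 B=4 C=12)
  8. pour(C -> B) -> (A=2 B=5 C=11)
Reached target in 8 moves.

Answer: 8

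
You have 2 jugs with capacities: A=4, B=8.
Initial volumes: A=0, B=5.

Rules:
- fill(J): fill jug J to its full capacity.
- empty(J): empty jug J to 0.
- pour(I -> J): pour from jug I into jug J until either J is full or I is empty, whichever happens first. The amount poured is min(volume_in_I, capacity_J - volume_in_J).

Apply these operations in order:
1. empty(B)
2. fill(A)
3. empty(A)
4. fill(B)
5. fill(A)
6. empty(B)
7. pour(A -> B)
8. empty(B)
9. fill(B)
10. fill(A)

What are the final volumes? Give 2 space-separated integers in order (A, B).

Answer: 4 8

Derivation:
Step 1: empty(B) -> (A=0 B=0)
Step 2: fill(A) -> (A=4 B=0)
Step 3: empty(A) -> (A=0 B=0)
Step 4: fill(B) -> (A=0 B=8)
Step 5: fill(A) -> (A=4 B=8)
Step 6: empty(B) -> (A=4 B=0)
Step 7: pour(A -> B) -> (A=0 B=4)
Step 8: empty(B) -> (A=0 B=0)
Step 9: fill(B) -> (A=0 B=8)
Step 10: fill(A) -> (A=4 B=8)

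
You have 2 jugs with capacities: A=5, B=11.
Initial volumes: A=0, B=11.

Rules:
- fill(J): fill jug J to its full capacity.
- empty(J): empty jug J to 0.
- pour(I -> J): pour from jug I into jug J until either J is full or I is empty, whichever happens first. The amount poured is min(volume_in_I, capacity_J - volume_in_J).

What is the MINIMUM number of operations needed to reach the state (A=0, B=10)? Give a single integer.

BFS from (A=0, B=11). One shortest path:
  1. fill(A) -> (A=5 B=11)
  2. empty(B) -> (A=5 B=0)
  3. pour(A -> B) -> (A=0 B=5)
  4. fill(A) -> (A=5 B=5)
  5. pour(A -> B) -> (A=0 B=10)
Reached target in 5 moves.

Answer: 5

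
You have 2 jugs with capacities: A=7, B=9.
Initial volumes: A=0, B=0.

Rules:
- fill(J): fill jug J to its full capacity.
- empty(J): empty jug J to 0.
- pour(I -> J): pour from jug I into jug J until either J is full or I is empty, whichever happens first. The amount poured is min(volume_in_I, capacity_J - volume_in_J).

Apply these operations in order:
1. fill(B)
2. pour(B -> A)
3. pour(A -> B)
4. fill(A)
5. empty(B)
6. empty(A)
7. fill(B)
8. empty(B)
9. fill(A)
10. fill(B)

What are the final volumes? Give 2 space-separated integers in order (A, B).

Answer: 7 9

Derivation:
Step 1: fill(B) -> (A=0 B=9)
Step 2: pour(B -> A) -> (A=7 B=2)
Step 3: pour(A -> B) -> (A=0 B=9)
Step 4: fill(A) -> (A=7 B=9)
Step 5: empty(B) -> (A=7 B=0)
Step 6: empty(A) -> (A=0 B=0)
Step 7: fill(B) -> (A=0 B=9)
Step 8: empty(B) -> (A=0 B=0)
Step 9: fill(A) -> (A=7 B=0)
Step 10: fill(B) -> (A=7 B=9)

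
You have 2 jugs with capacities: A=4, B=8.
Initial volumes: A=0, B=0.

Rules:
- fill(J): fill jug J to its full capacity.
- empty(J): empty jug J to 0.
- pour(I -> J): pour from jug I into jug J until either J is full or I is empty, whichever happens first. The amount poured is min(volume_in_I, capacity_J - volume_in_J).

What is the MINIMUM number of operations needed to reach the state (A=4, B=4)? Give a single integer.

BFS from (A=0, B=0). One shortest path:
  1. fill(B) -> (A=0 B=8)
  2. pour(B -> A) -> (A=4 B=4)
Reached target in 2 moves.

Answer: 2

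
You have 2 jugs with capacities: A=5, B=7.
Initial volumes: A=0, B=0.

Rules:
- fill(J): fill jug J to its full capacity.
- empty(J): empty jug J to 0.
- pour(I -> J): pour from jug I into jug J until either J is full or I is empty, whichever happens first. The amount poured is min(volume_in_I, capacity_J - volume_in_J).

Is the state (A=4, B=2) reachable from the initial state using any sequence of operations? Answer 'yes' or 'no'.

Answer: no

Derivation:
BFS explored all 24 reachable states.
Reachable set includes: (0,0), (0,1), (0,2), (0,3), (0,4), (0,5), (0,6), (0,7), (1,0), (1,7), (2,0), (2,7) ...
Target (A=4, B=2) not in reachable set → no.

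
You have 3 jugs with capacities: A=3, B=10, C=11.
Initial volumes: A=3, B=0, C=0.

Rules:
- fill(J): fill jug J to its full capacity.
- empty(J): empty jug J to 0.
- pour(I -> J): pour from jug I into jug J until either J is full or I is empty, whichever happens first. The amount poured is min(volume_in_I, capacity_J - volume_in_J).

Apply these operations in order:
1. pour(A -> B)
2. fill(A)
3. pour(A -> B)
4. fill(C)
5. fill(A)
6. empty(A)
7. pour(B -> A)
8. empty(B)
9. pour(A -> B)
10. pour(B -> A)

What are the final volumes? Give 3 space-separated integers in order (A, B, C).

Step 1: pour(A -> B) -> (A=0 B=3 C=0)
Step 2: fill(A) -> (A=3 B=3 C=0)
Step 3: pour(A -> B) -> (A=0 B=6 C=0)
Step 4: fill(C) -> (A=0 B=6 C=11)
Step 5: fill(A) -> (A=3 B=6 C=11)
Step 6: empty(A) -> (A=0 B=6 C=11)
Step 7: pour(B -> A) -> (A=3 B=3 C=11)
Step 8: empty(B) -> (A=3 B=0 C=11)
Step 9: pour(A -> B) -> (A=0 B=3 C=11)
Step 10: pour(B -> A) -> (A=3 B=0 C=11)

Answer: 3 0 11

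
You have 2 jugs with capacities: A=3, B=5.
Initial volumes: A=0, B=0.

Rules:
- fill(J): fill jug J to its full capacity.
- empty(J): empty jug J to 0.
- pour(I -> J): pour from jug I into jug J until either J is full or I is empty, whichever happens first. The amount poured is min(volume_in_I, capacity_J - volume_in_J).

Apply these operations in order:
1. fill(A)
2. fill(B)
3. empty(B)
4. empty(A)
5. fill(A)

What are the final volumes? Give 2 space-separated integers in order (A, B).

Step 1: fill(A) -> (A=3 B=0)
Step 2: fill(B) -> (A=3 B=5)
Step 3: empty(B) -> (A=3 B=0)
Step 4: empty(A) -> (A=0 B=0)
Step 5: fill(A) -> (A=3 B=0)

Answer: 3 0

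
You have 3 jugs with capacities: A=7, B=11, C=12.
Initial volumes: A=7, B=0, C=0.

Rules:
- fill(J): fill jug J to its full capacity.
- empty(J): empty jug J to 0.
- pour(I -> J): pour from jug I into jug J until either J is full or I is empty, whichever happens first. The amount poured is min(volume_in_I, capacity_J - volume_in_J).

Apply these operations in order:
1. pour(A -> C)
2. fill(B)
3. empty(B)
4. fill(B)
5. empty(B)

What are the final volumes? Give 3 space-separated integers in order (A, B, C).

Step 1: pour(A -> C) -> (A=0 B=0 C=7)
Step 2: fill(B) -> (A=0 B=11 C=7)
Step 3: empty(B) -> (A=0 B=0 C=7)
Step 4: fill(B) -> (A=0 B=11 C=7)
Step 5: empty(B) -> (A=0 B=0 C=7)

Answer: 0 0 7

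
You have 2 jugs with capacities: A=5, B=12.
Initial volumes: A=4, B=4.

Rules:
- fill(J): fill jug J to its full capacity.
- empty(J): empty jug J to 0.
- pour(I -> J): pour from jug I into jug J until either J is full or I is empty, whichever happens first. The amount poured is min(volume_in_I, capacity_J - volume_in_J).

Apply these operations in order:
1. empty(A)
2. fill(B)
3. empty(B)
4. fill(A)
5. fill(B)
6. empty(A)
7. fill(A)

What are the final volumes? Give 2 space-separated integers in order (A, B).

Answer: 5 12

Derivation:
Step 1: empty(A) -> (A=0 B=4)
Step 2: fill(B) -> (A=0 B=12)
Step 3: empty(B) -> (A=0 B=0)
Step 4: fill(A) -> (A=5 B=0)
Step 5: fill(B) -> (A=5 B=12)
Step 6: empty(A) -> (A=0 B=12)
Step 7: fill(A) -> (A=5 B=12)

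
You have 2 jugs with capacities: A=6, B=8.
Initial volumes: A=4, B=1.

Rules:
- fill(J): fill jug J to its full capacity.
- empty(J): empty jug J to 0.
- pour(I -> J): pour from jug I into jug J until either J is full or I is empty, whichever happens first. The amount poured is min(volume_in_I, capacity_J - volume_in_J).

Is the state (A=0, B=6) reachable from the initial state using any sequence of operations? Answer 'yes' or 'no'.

Answer: yes

Derivation:
BFS from (A=4, B=1):
  1. fill(A) -> (A=6 B=1)
  2. empty(B) -> (A=6 B=0)
  3. pour(A -> B) -> (A=0 B=6)
Target reached → yes.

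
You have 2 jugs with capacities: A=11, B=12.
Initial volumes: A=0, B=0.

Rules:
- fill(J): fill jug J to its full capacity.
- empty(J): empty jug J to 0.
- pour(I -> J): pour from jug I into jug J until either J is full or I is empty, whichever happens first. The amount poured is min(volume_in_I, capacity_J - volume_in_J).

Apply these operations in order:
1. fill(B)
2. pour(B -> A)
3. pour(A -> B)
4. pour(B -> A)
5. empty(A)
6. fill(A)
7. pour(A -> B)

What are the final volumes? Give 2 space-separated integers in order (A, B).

Step 1: fill(B) -> (A=0 B=12)
Step 2: pour(B -> A) -> (A=11 B=1)
Step 3: pour(A -> B) -> (A=0 B=12)
Step 4: pour(B -> A) -> (A=11 B=1)
Step 5: empty(A) -> (A=0 B=1)
Step 6: fill(A) -> (A=11 B=1)
Step 7: pour(A -> B) -> (A=0 B=12)

Answer: 0 12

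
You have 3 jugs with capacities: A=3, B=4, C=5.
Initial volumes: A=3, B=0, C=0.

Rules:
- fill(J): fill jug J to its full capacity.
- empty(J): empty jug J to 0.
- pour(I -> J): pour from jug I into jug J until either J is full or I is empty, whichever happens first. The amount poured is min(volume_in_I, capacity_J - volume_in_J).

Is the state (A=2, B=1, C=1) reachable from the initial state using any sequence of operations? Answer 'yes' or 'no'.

BFS explored all 96 reachable states.
Reachable set includes: (0,0,0), (0,0,1), (0,0,2), (0,0,3), (0,0,4), (0,0,5), (0,1,0), (0,1,1), (0,1,2), (0,1,3), (0,1,4), (0,1,5) ...
Target (A=2, B=1, C=1) not in reachable set → no.

Answer: no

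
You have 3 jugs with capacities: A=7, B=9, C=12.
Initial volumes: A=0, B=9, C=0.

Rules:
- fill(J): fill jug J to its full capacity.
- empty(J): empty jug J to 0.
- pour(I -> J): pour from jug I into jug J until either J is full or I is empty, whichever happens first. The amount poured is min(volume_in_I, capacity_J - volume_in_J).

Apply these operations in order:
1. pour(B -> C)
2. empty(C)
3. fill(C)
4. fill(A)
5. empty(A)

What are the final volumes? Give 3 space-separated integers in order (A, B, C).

Step 1: pour(B -> C) -> (A=0 B=0 C=9)
Step 2: empty(C) -> (A=0 B=0 C=0)
Step 3: fill(C) -> (A=0 B=0 C=12)
Step 4: fill(A) -> (A=7 B=0 C=12)
Step 5: empty(A) -> (A=0 B=0 C=12)

Answer: 0 0 12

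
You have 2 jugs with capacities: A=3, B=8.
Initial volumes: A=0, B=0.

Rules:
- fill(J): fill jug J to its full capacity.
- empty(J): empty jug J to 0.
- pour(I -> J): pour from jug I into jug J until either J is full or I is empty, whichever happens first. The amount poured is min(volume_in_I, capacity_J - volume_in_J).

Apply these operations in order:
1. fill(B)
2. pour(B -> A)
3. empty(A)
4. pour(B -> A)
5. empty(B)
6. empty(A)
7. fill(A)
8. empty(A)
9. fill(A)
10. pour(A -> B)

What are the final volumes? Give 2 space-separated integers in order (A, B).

Answer: 0 3

Derivation:
Step 1: fill(B) -> (A=0 B=8)
Step 2: pour(B -> A) -> (A=3 B=5)
Step 3: empty(A) -> (A=0 B=5)
Step 4: pour(B -> A) -> (A=3 B=2)
Step 5: empty(B) -> (A=3 B=0)
Step 6: empty(A) -> (A=0 B=0)
Step 7: fill(A) -> (A=3 B=0)
Step 8: empty(A) -> (A=0 B=0)
Step 9: fill(A) -> (A=3 B=0)
Step 10: pour(A -> B) -> (A=0 B=3)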